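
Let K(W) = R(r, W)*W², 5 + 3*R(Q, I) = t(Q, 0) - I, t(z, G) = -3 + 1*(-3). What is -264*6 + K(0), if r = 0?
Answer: -1584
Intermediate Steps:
t(z, G) = -6 (t(z, G) = -3 - 3 = -6)
R(Q, I) = -11/3 - I/3 (R(Q, I) = -5/3 + (-6 - I)/3 = -5/3 + (-2 - I/3) = -11/3 - I/3)
K(W) = W²*(-11/3 - W/3) (K(W) = (-11/3 - W/3)*W² = W²*(-11/3 - W/3))
-264*6 + K(0) = -264*6 + (⅓)*0²*(-11 - 1*0) = -66*24 + (⅓)*0*(-11 + 0) = -1584 + (⅓)*0*(-11) = -1584 + 0 = -1584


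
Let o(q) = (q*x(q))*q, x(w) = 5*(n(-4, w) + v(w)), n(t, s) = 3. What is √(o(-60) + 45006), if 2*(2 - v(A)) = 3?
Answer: √108006 ≈ 328.64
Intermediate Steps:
v(A) = ½ (v(A) = 2 - ½*3 = 2 - 3/2 = ½)
x(w) = 35/2 (x(w) = 5*(3 + ½) = 5*(7/2) = 35/2)
o(q) = 35*q²/2 (o(q) = (q*(35/2))*q = (35*q/2)*q = 35*q²/2)
√(o(-60) + 45006) = √((35/2)*(-60)² + 45006) = √((35/2)*3600 + 45006) = √(63000 + 45006) = √108006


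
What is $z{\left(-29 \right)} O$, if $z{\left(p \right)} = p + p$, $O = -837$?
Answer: $48546$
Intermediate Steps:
$z{\left(p \right)} = 2 p$
$z{\left(-29 \right)} O = 2 \left(-29\right) \left(-837\right) = \left(-58\right) \left(-837\right) = 48546$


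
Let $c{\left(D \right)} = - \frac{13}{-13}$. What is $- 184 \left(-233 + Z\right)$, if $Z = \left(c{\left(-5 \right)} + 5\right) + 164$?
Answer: $11592$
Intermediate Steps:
$c{\left(D \right)} = 1$ ($c{\left(D \right)} = \left(-13\right) \left(- \frac{1}{13}\right) = 1$)
$Z = 170$ ($Z = \left(1 + 5\right) + 164 = 6 + 164 = 170$)
$- 184 \left(-233 + Z\right) = - 184 \left(-233 + 170\right) = \left(-184\right) \left(-63\right) = 11592$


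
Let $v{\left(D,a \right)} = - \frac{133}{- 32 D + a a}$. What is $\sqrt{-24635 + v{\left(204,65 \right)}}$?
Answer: $\frac{24 i \sqrt{4629359}}{329} \approx 156.96 i$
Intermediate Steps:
$v{\left(D,a \right)} = - \frac{133}{a^{2} - 32 D}$ ($v{\left(D,a \right)} = - \frac{133}{- 32 D + a^{2}} = - \frac{133}{a^{2} - 32 D}$)
$\sqrt{-24635 + v{\left(204,65 \right)}} = \sqrt{-24635 + \frac{133}{- 65^{2} + 32 \cdot 204}} = \sqrt{-24635 + \frac{133}{\left(-1\right) 4225 + 6528}} = \sqrt{-24635 + \frac{133}{-4225 + 6528}} = \sqrt{-24635 + \frac{133}{2303}} = \sqrt{-24635 + 133 \cdot \frac{1}{2303}} = \sqrt{-24635 + \frac{19}{329}} = \sqrt{- \frac{8104896}{329}} = \frac{24 i \sqrt{4629359}}{329}$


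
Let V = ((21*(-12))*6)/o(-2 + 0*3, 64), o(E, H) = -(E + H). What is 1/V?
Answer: 31/756 ≈ 0.041005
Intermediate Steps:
o(E, H) = -E - H
V = 756/31 (V = ((21*(-12))*6)/(-(-2 + 0*3) - 1*64) = (-252*6)/(-(-2 + 0) - 64) = -1512/(-1*(-2) - 64) = -1512/(2 - 64) = -1512/(-62) = -1512*(-1/62) = 756/31 ≈ 24.387)
1/V = 1/(756/31) = 31/756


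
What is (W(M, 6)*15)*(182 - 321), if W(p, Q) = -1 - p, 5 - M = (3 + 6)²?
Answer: -156375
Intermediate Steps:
M = -76 (M = 5 - (3 + 6)² = 5 - 1*9² = 5 - 1*81 = 5 - 81 = -76)
(W(M, 6)*15)*(182 - 321) = ((-1 - 1*(-76))*15)*(182 - 321) = ((-1 + 76)*15)*(-139) = (75*15)*(-139) = 1125*(-139) = -156375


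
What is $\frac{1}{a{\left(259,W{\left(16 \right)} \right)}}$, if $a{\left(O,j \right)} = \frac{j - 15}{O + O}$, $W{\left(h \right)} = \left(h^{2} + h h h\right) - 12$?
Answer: $\frac{518}{4325} \approx 0.11977$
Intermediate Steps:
$W{\left(h \right)} = -12 + h^{2} + h^{3}$ ($W{\left(h \right)} = \left(h^{2} + h^{2} h\right) - 12 = \left(h^{2} + h^{3}\right) - 12 = -12 + h^{2} + h^{3}$)
$a{\left(O,j \right)} = \frac{-15 + j}{2 O}$
$\frac{1}{a{\left(259,W{\left(16 \right)} \right)}} = \frac{1}{\frac{1}{2} \cdot \frac{1}{259} \left(-15 + \left(-12 + 16^{2} + 16^{3}\right)\right)} = \frac{1}{\frac{1}{2} \cdot \frac{1}{259} \left(-15 + \left(-12 + 256 + 4096\right)\right)} = \frac{1}{\frac{1}{2} \cdot \frac{1}{259} \left(-15 + 4340\right)} = \frac{1}{\frac{1}{2} \cdot \frac{1}{259} \cdot 4325} = \frac{1}{\frac{4325}{518}} = \frac{518}{4325}$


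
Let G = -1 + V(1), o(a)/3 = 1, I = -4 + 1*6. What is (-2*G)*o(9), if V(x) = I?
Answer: -6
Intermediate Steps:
I = 2 (I = -4 + 6 = 2)
V(x) = 2
o(a) = 3 (o(a) = 3*1 = 3)
G = 1 (G = -1 + 2 = 1)
(-2*G)*o(9) = -2*1*3 = -2*3 = -6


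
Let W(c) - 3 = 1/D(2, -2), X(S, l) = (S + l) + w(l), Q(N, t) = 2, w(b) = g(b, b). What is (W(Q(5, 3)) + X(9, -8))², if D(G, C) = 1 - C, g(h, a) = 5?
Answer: 784/9 ≈ 87.111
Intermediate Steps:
w(b) = 5
X(S, l) = 5 + S + l (X(S, l) = (S + l) + 5 = 5 + S + l)
W(c) = 10/3 (W(c) = 3 + 1/(1 - 1*(-2)) = 3 + 1/(1 + 2) = 3 + 1/3 = 3 + ⅓ = 10/3)
(W(Q(5, 3)) + X(9, -8))² = (10/3 + (5 + 9 - 8))² = (10/3 + 6)² = (28/3)² = 784/9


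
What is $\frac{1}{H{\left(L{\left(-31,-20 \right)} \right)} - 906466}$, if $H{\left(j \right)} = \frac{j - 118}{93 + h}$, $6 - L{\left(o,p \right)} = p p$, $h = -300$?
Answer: $- \frac{207}{187637950} \approx -1.1032 \cdot 10^{-6}$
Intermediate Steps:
$L{\left(o,p \right)} = 6 - p^{2}$ ($L{\left(o,p \right)} = 6 - p p = 6 - p^{2}$)
$H{\left(j \right)} = \frac{118}{207} - \frac{j}{207}$ ($H{\left(j \right)} = \frac{j - 118}{93 - 300} = \frac{-118 + j}{-207} = \left(-118 + j\right) \left(- \frac{1}{207}\right) = \frac{118}{207} - \frac{j}{207}$)
$\frac{1}{H{\left(L{\left(-31,-20 \right)} \right)} - 906466} = \frac{1}{\left(\frac{118}{207} - \frac{6 - \left(-20\right)^{2}}{207}\right) - 906466} = \frac{1}{\left(\frac{118}{207} - \frac{6 - 400}{207}\right) - 906466} = \frac{1}{\left(\frac{118}{207} - - \frac{394}{207}\right) - 906466} = \frac{1}{\left(\frac{118}{207} + \frac{394}{207}\right) - 906466} = \frac{1}{\frac{512}{207} - 906466} = \frac{1}{- \frac{187637950}{207}} = - \frac{207}{187637950}$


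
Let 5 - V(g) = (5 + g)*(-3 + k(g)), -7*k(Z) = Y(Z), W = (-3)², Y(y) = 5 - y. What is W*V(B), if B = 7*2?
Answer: 2367/7 ≈ 338.14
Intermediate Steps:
W = 9
k(Z) = -5/7 + Z/7 (k(Z) = -(5 - Z)/7 = -5/7 + Z/7)
B = 14
V(g) = 5 - (5 + g)*(-26/7 + g/7) (V(g) = 5 - (5 + g)*(-3 + (-5/7 + g/7)) = 5 - (5 + g)*(-26/7 + g/7))
W*V(B) = 9*(165/7 + 3*14 - ⅐*14²) = 9*(165/7 + 42 - ⅐*196) = 9*(165/7 + 42 - 28) = 9*(263/7) = 2367/7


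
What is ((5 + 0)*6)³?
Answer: 27000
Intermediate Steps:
((5 + 0)*6)³ = (5*6)³ = 30³ = 27000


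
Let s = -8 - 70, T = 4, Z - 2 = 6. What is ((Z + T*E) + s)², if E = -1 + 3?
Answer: 3844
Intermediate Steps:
Z = 8 (Z = 2 + 6 = 8)
E = 2
s = -78
((Z + T*E) + s)² = ((8 + 4*2) - 78)² = ((8 + 8) - 78)² = (16 - 78)² = (-62)² = 3844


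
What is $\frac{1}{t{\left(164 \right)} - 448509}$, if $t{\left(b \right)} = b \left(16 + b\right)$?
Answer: $- \frac{1}{418989} \approx -2.3867 \cdot 10^{-6}$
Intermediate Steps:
$\frac{1}{t{\left(164 \right)} - 448509} = \frac{1}{164 \left(16 + 164\right) - 448509} = \frac{1}{164 \cdot 180 - 448509} = \frac{1}{29520 - 448509} = \frac{1}{-418989} = - \frac{1}{418989}$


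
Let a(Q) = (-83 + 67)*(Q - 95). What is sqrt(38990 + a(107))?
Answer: sqrt(38798) ≈ 196.97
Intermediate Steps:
a(Q) = 1520 - 16*Q (a(Q) = -16*(-95 + Q) = 1520 - 16*Q)
sqrt(38990 + a(107)) = sqrt(38990 + (1520 - 16*107)) = sqrt(38990 + (1520 - 1712)) = sqrt(38990 - 192) = sqrt(38798)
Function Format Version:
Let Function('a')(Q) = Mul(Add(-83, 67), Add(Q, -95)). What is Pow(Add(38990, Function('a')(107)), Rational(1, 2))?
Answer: Pow(38798, Rational(1, 2)) ≈ 196.97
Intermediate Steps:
Function('a')(Q) = Add(1520, Mul(-16, Q)) (Function('a')(Q) = Mul(-16, Add(-95, Q)) = Add(1520, Mul(-16, Q)))
Pow(Add(38990, Function('a')(107)), Rational(1, 2)) = Pow(Add(38990, Add(1520, Mul(-16, 107))), Rational(1, 2)) = Pow(Add(38990, Add(1520, -1712)), Rational(1, 2)) = Pow(Add(38990, -192), Rational(1, 2)) = Pow(38798, Rational(1, 2))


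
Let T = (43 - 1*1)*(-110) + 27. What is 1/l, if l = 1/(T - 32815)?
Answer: -37408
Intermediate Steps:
T = -4593 (T = (43 - 1)*(-110) + 27 = 42*(-110) + 27 = -4620 + 27 = -4593)
l = -1/37408 (l = 1/(-4593 - 32815) = 1/(-37408) = -1/37408 ≈ -2.6732e-5)
1/l = 1/(-1/37408) = -37408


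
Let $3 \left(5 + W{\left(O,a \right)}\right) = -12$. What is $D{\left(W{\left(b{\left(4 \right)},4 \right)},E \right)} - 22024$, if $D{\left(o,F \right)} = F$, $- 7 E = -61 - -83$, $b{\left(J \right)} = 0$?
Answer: $- \frac{154190}{7} \approx -22027.0$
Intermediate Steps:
$W{\left(O,a \right)} = -9$ ($W{\left(O,a \right)} = -5 + \frac{1}{3} \left(-12\right) = -5 - 4 = -9$)
$E = - \frac{22}{7}$ ($E = - \frac{-61 - -83}{7} = - \frac{-61 + 83}{7} = \left(- \frac{1}{7}\right) 22 = - \frac{22}{7} \approx -3.1429$)
$D{\left(W{\left(b{\left(4 \right)},4 \right)},E \right)} - 22024 = - \frac{22}{7} - 22024 = - \frac{154190}{7}$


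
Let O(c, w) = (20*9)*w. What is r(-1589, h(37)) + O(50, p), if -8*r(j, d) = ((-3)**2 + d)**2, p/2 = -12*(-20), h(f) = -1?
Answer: 86392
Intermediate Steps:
p = 480 (p = 2*(-12*(-20)) = 2*240 = 480)
O(c, w) = 180*w
r(j, d) = -(9 + d)**2/8 (r(j, d) = -((-3)**2 + d)**2/8 = -(9 + d)**2/8)
r(-1589, h(37)) + O(50, p) = -(9 - 1)**2/8 + 180*480 = -1/8*8**2 + 86400 = -1/8*64 + 86400 = -8 + 86400 = 86392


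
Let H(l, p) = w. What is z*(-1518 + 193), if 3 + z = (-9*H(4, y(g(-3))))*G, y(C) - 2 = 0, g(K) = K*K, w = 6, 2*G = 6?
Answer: 218625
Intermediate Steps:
G = 3 (G = (½)*6 = 3)
g(K) = K²
y(C) = 2 (y(C) = 2 + 0 = 2)
H(l, p) = 6
z = -165 (z = -3 - 9*6*3 = -3 - 54*3 = -3 - 162 = -165)
z*(-1518 + 193) = -165*(-1518 + 193) = -165*(-1325) = 218625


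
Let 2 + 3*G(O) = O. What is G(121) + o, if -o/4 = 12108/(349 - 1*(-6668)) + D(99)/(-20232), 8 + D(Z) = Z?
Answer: 387839423/11830662 ≈ 32.783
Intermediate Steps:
G(O) = -⅔ + O/3
D(Z) = -8 + Z
o = -81443503/11830662 (o = -4*(12108/(349 - 1*(-6668)) + (-8 + 99)/(-20232)) = -4*(12108/(349 + 6668) + 91*(-1/20232)) = -4*(12108/7017 - 91/20232) = -4*(12108*(1/7017) - 91/20232) = -4*(4036/2339 - 91/20232) = -4*81443503/47322648 = -81443503/11830662 ≈ -6.8841)
G(121) + o = (-⅔ + (⅓)*121) - 81443503/11830662 = (-⅔ + 121/3) - 81443503/11830662 = 119/3 - 81443503/11830662 = 387839423/11830662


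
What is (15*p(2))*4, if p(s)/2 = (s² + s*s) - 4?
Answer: 480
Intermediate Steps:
p(s) = -8 + 4*s² (p(s) = 2*((s² + s*s) - 4) = 2*((s² + s²) - 4) = 2*(2*s² - 4) = 2*(-4 + 2*s²) = -8 + 4*s²)
(15*p(2))*4 = (15*(-8 + 4*2²))*4 = (15*(-8 + 4*4))*4 = (15*(-8 + 16))*4 = (15*8)*4 = 120*4 = 480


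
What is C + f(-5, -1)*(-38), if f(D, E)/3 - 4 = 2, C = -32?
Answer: -716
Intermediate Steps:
f(D, E) = 18 (f(D, E) = 12 + 3*2 = 12 + 6 = 18)
C + f(-5, -1)*(-38) = -32 + 18*(-38) = -32 - 684 = -716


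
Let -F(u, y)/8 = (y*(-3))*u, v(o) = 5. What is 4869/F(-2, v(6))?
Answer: -1623/80 ≈ -20.288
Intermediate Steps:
F(u, y) = 24*u*y (F(u, y) = -8*y*(-3)*u = -8*(-3*y)*u = -(-24)*u*y = 24*u*y)
4869/F(-2, v(6)) = 4869/((24*(-2)*5)) = 4869/(-240) = 4869*(-1/240) = -1623/80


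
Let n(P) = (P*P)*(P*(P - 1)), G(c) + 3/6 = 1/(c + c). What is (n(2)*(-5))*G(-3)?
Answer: 80/3 ≈ 26.667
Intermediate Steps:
G(c) = -1/2 + 1/(2*c) (G(c) = -1/2 + 1/(c + c) = -1/2 + 1/(2*c))
n(P) = P**3*(-1 + P) (n(P) = P**2*(P*(-1 + P)) = P**3*(-1 + P))
(n(2)*(-5))*G(-3) = ((2**3*(-1 + 2))*(-5))*((1/2)*(1 - 1*(-3))/(-3)) = ((8*1)*(-5))*((1/2)*(-1/3)*(1 + 3)) = (8*(-5))*((1/2)*(-1/3)*4) = -40*(-2/3) = 80/3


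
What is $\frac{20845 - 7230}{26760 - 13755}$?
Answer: $\frac{2723}{2601} \approx 1.0469$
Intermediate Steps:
$\frac{20845 - 7230}{26760 - 13755} = \frac{13615}{26760 - 13755} = \frac{13615}{13005} = 13615 \cdot \frac{1}{13005} = \frac{2723}{2601}$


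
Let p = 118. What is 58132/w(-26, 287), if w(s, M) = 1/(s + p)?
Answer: 5348144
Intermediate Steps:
w(s, M) = 1/(118 + s) (w(s, M) = 1/(s + 118) = 1/(118 + s))
58132/w(-26, 287) = 58132/(1/(118 - 26)) = 58132/(1/92) = 58132*92 = 5348144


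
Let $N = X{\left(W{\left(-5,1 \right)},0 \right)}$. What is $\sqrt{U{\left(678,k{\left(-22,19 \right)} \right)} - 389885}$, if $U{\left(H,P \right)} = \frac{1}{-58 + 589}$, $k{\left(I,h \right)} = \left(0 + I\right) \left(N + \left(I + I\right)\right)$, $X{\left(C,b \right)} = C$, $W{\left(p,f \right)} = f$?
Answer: $\frac{i \sqrt{12214707106}}{177} \approx 624.41 i$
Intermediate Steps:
$N = 1$
$k{\left(I,h \right)} = I \left(1 + 2 I\right)$ ($k{\left(I,h \right)} = \left(0 + I\right) \left(1 + \left(I + I\right)\right) = I \left(1 + 2 I\right)$)
$U{\left(H,P \right)} = \frac{1}{531}$
$\sqrt{U{\left(678,k{\left(-22,19 \right)} \right)} - 389885} = \sqrt{\frac{1}{531} - 389885} = \sqrt{- \frac{207028934}{531}} = \frac{i \sqrt{12214707106}}{177}$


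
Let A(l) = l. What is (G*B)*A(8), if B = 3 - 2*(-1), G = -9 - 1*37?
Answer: -1840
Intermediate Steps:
G = -46 (G = -9 - 37 = -46)
B = 5 (B = 3 + 2 = 5)
(G*B)*A(8) = -46*5*8 = -230*8 = -1840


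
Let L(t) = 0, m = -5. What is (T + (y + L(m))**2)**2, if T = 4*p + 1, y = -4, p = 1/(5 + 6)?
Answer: 36481/121 ≈ 301.50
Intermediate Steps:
p = 1/11 ≈ 0.090909
T = 15/11 (T = 4*(1/11) + 1 = 4/11 + 1 = 15/11 ≈ 1.3636)
(T + (y + L(m))**2)**2 = (15/11 + (-4 + 0)**2)**2 = (15/11 + (-4)**2)**2 = (15/11 + 16)**2 = (191/11)**2 = 36481/121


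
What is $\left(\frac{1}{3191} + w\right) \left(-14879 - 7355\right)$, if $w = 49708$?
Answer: $- \frac{3526717703586}{3191} \approx -1.1052 \cdot 10^{9}$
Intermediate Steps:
$\left(\frac{1}{3191} + w\right) \left(-14879 - 7355\right) = \left(\frac{1}{3191} + 49708\right) \left(-14879 - 7355\right) = \left(\frac{1}{3191} + 49708\right) \left(-22234\right) = \frac{158618229}{3191} \left(-22234\right) = - \frac{3526717703586}{3191}$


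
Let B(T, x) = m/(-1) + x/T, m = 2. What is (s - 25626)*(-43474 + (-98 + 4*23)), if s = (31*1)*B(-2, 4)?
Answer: 1119610000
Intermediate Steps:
B(T, x) = -2 + x/T (B(T, x) = 2/(-1) + x/T = 2*(-1) + x/T = -2 + x/T)
s = -124 (s = (31*1)*(-2 + 4/(-2)) = 31*(-2 + 4*(-1/2)) = 31*(-2 - 2) = 31*(-4) = -124)
(s - 25626)*(-43474 + (-98 + 4*23)) = (-124 - 25626)*(-43474 + (-98 + 4*23)) = -25750*(-43474 + (-98 + 92)) = -25750*(-43474 - 6) = -25750*(-43480) = 1119610000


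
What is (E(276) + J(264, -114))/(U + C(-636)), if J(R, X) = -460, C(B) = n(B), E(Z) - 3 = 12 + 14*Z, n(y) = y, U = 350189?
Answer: 3419/349553 ≈ 0.0097811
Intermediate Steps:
E(Z) = 15 + 14*Z (E(Z) = 3 + (12 + 14*Z) = 15 + 14*Z)
C(B) = B
(E(276) + J(264, -114))/(U + C(-636)) = ((15 + 14*276) - 460)/(350189 - 636) = ((15 + 3864) - 460)/349553 = (3879 - 460)*(1/349553) = 3419*(1/349553) = 3419/349553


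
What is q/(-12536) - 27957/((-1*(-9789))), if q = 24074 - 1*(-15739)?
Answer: -246732803/40904968 ≈ -6.0319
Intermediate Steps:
q = 39813 (q = 24074 + 15739 = 39813)
q/(-12536) - 27957/((-1*(-9789))) = 39813/(-12536) - 27957/((-1*(-9789))) = 39813*(-1/12536) - 27957/9789 = -39813/12536 - 27957*1/9789 = -39813/12536 - 9319/3263 = -246732803/40904968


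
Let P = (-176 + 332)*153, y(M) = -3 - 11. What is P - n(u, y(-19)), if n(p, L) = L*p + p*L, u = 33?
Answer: 24792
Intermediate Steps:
y(M) = -14
n(p, L) = 2*L*p (n(p, L) = L*p + L*p = 2*L*p)
P = 23868 (P = 156*153 = 23868)
P - n(u, y(-19)) = 23868 - 2*(-14)*33 = 23868 - 1*(-924) = 23868 + 924 = 24792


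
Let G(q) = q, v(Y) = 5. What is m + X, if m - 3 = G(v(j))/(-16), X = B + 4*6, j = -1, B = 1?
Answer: 443/16 ≈ 27.688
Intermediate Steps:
X = 25 (X = 1 + 4*6 = 1 + 24 = 25)
m = 43/16 (m = 3 + 5/(-16) = 3 + 5*(-1/16) = 3 - 5/16 = 43/16 ≈ 2.6875)
m + X = 43/16 + 25 = 443/16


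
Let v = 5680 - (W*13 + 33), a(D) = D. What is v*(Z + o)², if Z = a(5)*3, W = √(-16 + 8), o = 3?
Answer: 1829628 - 8424*I*√2 ≈ 1.8296e+6 - 11913.0*I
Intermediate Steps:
W = 2*I*√2 (W = √(-8) = 2*I*√2 ≈ 2.8284*I)
Z = 15 (Z = 5*3 = 15)
v = 5647 - 26*I*√2 (v = 5680 - ((2*I*√2)*13 + 33) = 5680 - (26*I*√2 + 33) = 5680 - (33 + 26*I*√2) = 5680 + (-33 - 26*I*√2) = 5647 - 26*I*√2 ≈ 5647.0 - 36.77*I)
v*(Z + o)² = (5647 - 26*I*√2)*(15 + 3)² = (5647 - 26*I*√2)*18² = (5647 - 26*I*√2)*324 = 1829628 - 8424*I*√2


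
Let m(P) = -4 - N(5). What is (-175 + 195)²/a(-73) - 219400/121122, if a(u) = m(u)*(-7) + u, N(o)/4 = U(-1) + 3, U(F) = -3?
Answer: -648020/60561 ≈ -10.700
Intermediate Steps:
N(o) = 0 (N(o) = 4*(-3 + 3) = 4*0 = 0)
m(P) = -4 (m(P) = -4 - 1*0 = -4 + 0 = -4)
a(u) = 28 + u (a(u) = -4*(-7) + u = 28 + u)
(-175 + 195)²/a(-73) - 219400/121122 = (-175 + 195)²/(28 - 73) - 219400/121122 = 20²/(-45) - 219400*1/121122 = 400*(-1/45) - 109700/60561 = -80/9 - 109700/60561 = -648020/60561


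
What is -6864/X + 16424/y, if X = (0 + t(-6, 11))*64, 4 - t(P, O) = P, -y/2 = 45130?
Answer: -393785/36104 ≈ -10.907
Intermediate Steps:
y = -90260 (y = -2*45130 = -90260)
t(P, O) = 4 - P
X = 640 (X = (0 + (4 - 1*(-6)))*64 = (0 + (4 + 6))*64 = (0 + 10)*64 = 10*64 = 640)
-6864/X + 16424/y = -6864/640 + 16424/(-90260) = -6864*1/640 + 16424*(-1/90260) = -429/40 - 4106/22565 = -393785/36104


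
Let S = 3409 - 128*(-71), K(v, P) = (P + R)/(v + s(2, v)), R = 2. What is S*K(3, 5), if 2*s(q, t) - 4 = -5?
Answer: 174958/5 ≈ 34992.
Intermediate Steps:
s(q, t) = -½ (s(q, t) = 2 + (½)*(-5) = 2 - 5/2 = -½)
K(v, P) = (2 + P)/(-½ + v) (K(v, P) = (P + 2)/(v - ½) = (2 + P)/(-½ + v))
S = 12497 (S = 3409 - 1*(-9088) = 3409 + 9088 = 12497)
S*K(3, 5) = 12497*(2*(2 + 5)/(-1 + 2*3)) = 12497*(2*7/(-1 + 6)) = 12497*(2*7/5) = 12497*(2*(⅕)*7) = 12497*(14/5) = 174958/5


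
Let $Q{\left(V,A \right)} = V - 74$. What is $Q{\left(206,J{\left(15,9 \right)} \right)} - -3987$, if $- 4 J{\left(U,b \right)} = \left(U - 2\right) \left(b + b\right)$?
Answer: $4119$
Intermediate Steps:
$J{\left(U,b \right)} = - \frac{b \left(-2 + U\right)}{2}$ ($J{\left(U,b \right)} = - \frac{\left(U - 2\right) \left(b + b\right)}{4} = - \frac{\left(-2 + U\right) 2 b}{4} = - \frac{2 b \left(-2 + U\right)}{4} = - \frac{b \left(-2 + U\right)}{2}$)
$Q{\left(V,A \right)} = -74 + V$ ($Q{\left(V,A \right)} = V - 74 = -74 + V$)
$Q{\left(206,J{\left(15,9 \right)} \right)} - -3987 = \left(-74 + 206\right) - -3987 = 132 + 3987 = 4119$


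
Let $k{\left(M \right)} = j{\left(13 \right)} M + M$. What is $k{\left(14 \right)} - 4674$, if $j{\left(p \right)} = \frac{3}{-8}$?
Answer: $- \frac{18661}{4} \approx -4665.3$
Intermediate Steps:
$j{\left(p \right)} = - \frac{3}{8}$ ($j{\left(p \right)} = 3 \left(- \frac{1}{8}\right) = - \frac{3}{8}$)
$k{\left(M \right)} = \frac{5 M}{8}$ ($k{\left(M \right)} = - \frac{3 M}{8} + M = \frac{5 M}{8}$)
$k{\left(14 \right)} - 4674 = \frac{5}{8} \cdot 14 - 4674 = \frac{35}{4} - 4674 = - \frac{18661}{4}$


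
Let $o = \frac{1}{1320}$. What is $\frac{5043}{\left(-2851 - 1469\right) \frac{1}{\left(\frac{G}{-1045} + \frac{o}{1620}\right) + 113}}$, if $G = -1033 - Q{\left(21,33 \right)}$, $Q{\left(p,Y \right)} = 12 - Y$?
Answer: $- \frac{7783856008099}{58506624000} \approx -133.04$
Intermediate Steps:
$G = -1012$ ($G = -1033 - \left(12 - 33\right) = -1033 - -21 = -1033 + 21 = -1012$)
$o = \frac{1}{1320} \approx 0.00075758$
$\frac{5043}{\left(-2851 - 1469\right) \frac{1}{\left(\frac{G}{-1045} + \frac{o}{1620}\right) + 113}} = \frac{5043}{\left(-2851 - 1469\right) \frac{1}{\left(- \frac{1012}{-1045} + \frac{1}{1320 \cdot 1620}\right) + 113}} = \frac{5043}{\left(-4320\right) \frac{1}{\left(\left(-1012\right) \left(- \frac{1}{1045}\right) + \frac{1}{1320} \cdot \frac{1}{1620}\right) + 113}} = \frac{5043}{\left(-4320\right) \frac{1}{\left(\frac{92}{95} + \frac{1}{2138400}\right) + 113}} = \frac{5043}{\left(-4320\right) \frac{1}{\frac{39346579}{40629600} + 113}} = \frac{5043}{\left(-4320\right) \frac{1}{\frac{4630491379}{40629600}}} = \frac{5043}{\left(-4320\right) \frac{40629600}{4630491379}} = \frac{5043}{- \frac{175519872000}{4630491379}} = 5043 \left(- \frac{4630491379}{175519872000}\right) = - \frac{7783856008099}{58506624000}$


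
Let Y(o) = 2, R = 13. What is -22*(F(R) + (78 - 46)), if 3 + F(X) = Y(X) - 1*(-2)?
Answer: -726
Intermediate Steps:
F(X) = 1 (F(X) = -3 + (2 - 1*(-2)) = -3 + (2 + 2) = -3 + 4 = 1)
-22*(F(R) + (78 - 46)) = -22*(1 + (78 - 46)) = -22*(1 + 32) = -22*33 = -726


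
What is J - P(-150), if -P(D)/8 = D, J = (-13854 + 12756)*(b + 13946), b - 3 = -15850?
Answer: 2086098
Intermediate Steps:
b = -15847 (b = 3 - 15850 = -15847)
J = 2087298 (J = (-13854 + 12756)*(-15847 + 13946) = -1098*(-1901) = 2087298)
P(D) = -8*D
J - P(-150) = 2087298 - (-8)*(-150) = 2087298 - 1*1200 = 2087298 - 1200 = 2086098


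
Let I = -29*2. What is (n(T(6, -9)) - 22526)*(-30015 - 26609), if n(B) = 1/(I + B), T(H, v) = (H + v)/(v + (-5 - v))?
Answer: 366072291408/287 ≈ 1.2755e+9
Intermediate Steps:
I = -58
T(H, v) = -H/5 - v/5 (T(H, v) = (H + v)/(-5) = (H + v)*(-1/5) = -H/5 - v/5)
n(B) = 1/(-58 + B)
(n(T(6, -9)) - 22526)*(-30015 - 26609) = (1/(-58 + (-1/5*6 - 1/5*(-9))) - 22526)*(-30015 - 26609) = (1/(-58 + (-6/5 + 9/5)) - 22526)*(-56624) = (1/(-58 + 3/5) - 22526)*(-56624) = (1/(-287/5) - 22526)*(-56624) = (-5/287 - 22526)*(-56624) = -6464967/287*(-56624) = 366072291408/287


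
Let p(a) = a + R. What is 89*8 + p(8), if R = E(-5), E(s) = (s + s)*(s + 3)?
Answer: 740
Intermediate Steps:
E(s) = 2*s*(3 + s) (E(s) = (2*s)*(3 + s) = 2*s*(3 + s))
R = 20 (R = 2*(-5)*(3 - 5) = 2*(-5)*(-2) = 20)
p(a) = 20 + a (p(a) = a + 20 = 20 + a)
89*8 + p(8) = 89*8 + (20 + 8) = 712 + 28 = 740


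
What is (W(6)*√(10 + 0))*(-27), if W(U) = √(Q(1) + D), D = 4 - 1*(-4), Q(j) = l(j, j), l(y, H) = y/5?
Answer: -27*√82 ≈ -244.50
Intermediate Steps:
l(y, H) = y/5 (l(y, H) = y*(⅕) = y/5)
Q(j) = j/5
D = 8 (D = 4 + 4 = 8)
W(U) = √205/5 (W(U) = √((⅕)*1 + 8) = √(⅕ + 8) = √(41/5) = √205/5)
(W(6)*√(10 + 0))*(-27) = ((√205/5)*√(10 + 0))*(-27) = ((√205/5)*√10)*(-27) = √82*(-27) = -27*√82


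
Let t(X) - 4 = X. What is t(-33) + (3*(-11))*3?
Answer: -128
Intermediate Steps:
t(X) = 4 + X
t(-33) + (3*(-11))*3 = (4 - 33) + (3*(-11))*3 = -29 - 33*3 = -29 - 99 = -128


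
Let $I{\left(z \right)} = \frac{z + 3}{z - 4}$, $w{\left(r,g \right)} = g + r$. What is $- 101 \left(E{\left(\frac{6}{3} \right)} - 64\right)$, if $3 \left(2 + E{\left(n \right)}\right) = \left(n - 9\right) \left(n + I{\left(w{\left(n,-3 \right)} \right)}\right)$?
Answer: $\frac{105646}{15} \approx 7043.1$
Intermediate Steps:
$I{\left(z \right)} = \frac{3 + z}{-4 + z}$
$E{\left(n \right)} = -2 + \frac{\left(-9 + n\right) \left(n + \frac{n}{-7 + n}\right)}{3}$ ($E{\left(n \right)} = -2 + \frac{\left(n - 9\right) \left(n + \frac{3 + \left(-3 + n\right)}{-4 + \left(-3 + n\right)}\right)}{3} = -2 + \frac{\left(-9 + n\right) \left(n + \frac{n}{-7 + n}\right)}{3}$)
$- 101 \left(E{\left(\frac{6}{3} \right)} - 64\right) = - 101 \left(\frac{42 + \left(\frac{6}{3}\right)^{3} - 15 \left(\frac{6}{3}\right)^{2} + 48 \cdot \frac{6}{3}}{3 \left(-7 + \frac{6}{3}\right)} - 64\right) = - 101 \left(\frac{42 + \left(6 \cdot \frac{1}{3}\right)^{3} - 15 \left(6 \cdot \frac{1}{3}\right)^{2} + 48 \cdot 6 \cdot \frac{1}{3}}{3 \left(-7 + 6 \cdot \frac{1}{3}\right)} - 64\right) = - 101 \left(\frac{42 + 2^{3} - 15 \cdot 2^{2} + 48 \cdot 2}{3 \left(-7 + 2\right)} - 64\right) = - 101 \left(\frac{42 + 8 - 60 + 96}{3 \left(-5\right)} - 64\right) = - 101 \left(\frac{1}{3} \left(- \frac{1}{5}\right) \left(42 + 8 - 60 + 96\right) - 64\right) = - 101 \left(\frac{1}{3} \left(- \frac{1}{5}\right) 86 - 64\right) = - 101 \left(- \frac{86}{15} - 64\right) = \left(-101\right) \left(- \frac{1046}{15}\right) = \frac{105646}{15}$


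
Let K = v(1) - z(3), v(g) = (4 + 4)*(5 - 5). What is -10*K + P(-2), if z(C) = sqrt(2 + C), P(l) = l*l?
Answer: 4 + 10*sqrt(5) ≈ 26.361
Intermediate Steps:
P(l) = l**2
v(g) = 0 (v(g) = 8*0 = 0)
K = -sqrt(5) (K = 0 - sqrt(2 + 3) = 0 - sqrt(5) = -sqrt(5) ≈ -2.2361)
-10*K + P(-2) = -(-10)*sqrt(5) + (-2)**2 = 10*sqrt(5) + 4 = 4 + 10*sqrt(5)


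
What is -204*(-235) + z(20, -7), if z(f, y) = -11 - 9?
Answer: 47920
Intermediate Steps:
z(f, y) = -20
-204*(-235) + z(20, -7) = -204*(-235) - 20 = 47940 - 20 = 47920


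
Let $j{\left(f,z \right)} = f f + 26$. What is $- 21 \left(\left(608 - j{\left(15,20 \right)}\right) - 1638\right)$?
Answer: $26901$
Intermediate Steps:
$j{\left(f,z \right)} = 26 + f^{2}$ ($j{\left(f,z \right)} = f^{2} + 26 = 26 + f^{2}$)
$- 21 \left(\left(608 - j{\left(15,20 \right)}\right) - 1638\right) = - 21 \left(\left(608 - \left(26 + 15^{2}\right)\right) - 1638\right) = - 21 \left(\left(608 - \left(26 + 225\right)\right) - 1638\right) = - 21 \left(\left(608 - 251\right) - 1638\right) = - 21 \left(357 - 1638\right) = \left(-21\right) \left(-1281\right) = 26901$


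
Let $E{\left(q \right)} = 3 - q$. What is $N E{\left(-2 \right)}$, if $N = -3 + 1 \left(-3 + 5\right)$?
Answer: $-5$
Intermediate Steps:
$N = -1$ ($N = -3 + 1 \cdot 2 = -3 + 2 = -1$)
$N E{\left(-2 \right)} = - (3 - -2) = - (3 + 2) = \left(-1\right) 5 = -5$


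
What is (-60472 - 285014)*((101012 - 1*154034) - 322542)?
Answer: 129752104104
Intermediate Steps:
(-60472 - 285014)*((101012 - 1*154034) - 322542) = -345486*((101012 - 154034) - 322542) = -345486*(-53022 - 322542) = -345486*(-375564) = 129752104104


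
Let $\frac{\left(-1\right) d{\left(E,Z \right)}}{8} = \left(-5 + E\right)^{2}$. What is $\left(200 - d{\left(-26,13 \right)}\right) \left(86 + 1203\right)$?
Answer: $10167632$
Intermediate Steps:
$d{\left(E,Z \right)} = - 8 \left(-5 + E\right)^{2}$
$\left(200 - d{\left(-26,13 \right)}\right) \left(86 + 1203\right) = \left(200 - - 8 \left(-5 - 26\right)^{2}\right) \left(86 + 1203\right) = \left(200 - - 8 \left(-31\right)^{2}\right) 1289 = \left(200 - \left(-8\right) 961\right) 1289 = \left(200 - -7688\right) 1289 = \left(200 + 7688\right) 1289 = 7888 \cdot 1289 = 10167632$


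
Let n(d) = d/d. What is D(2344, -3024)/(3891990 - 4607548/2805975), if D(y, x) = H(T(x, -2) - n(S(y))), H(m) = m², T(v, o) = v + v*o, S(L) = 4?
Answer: 25642483910775/10920822032702 ≈ 2.3480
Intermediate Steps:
T(v, o) = v + o*v
n(d) = 1
D(y, x) = (-1 - x)² (D(y, x) = (x*(1 - 2) - 1*1)² = (x*(-1) - 1)² = (-x - 1)² = (-1 - x)²)
D(2344, -3024)/(3891990 - 4607548/2805975) = (1 - 3024)²/(3891990 - 4607548/2805975) = (-3023)²/(3891990 - 4607548*1/2805975) = 9138529/(3891990 - 4607548/2805975) = 9138529/(10920822032702/2805975) = 9138529*(2805975/10920822032702) = 25642483910775/10920822032702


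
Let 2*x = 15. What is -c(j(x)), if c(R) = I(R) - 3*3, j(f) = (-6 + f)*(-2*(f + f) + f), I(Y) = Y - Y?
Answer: 9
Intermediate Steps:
I(Y) = 0
x = 15/2 (x = (½)*15 = 15/2 ≈ 7.5000)
j(f) = -3*f*(-6 + f) (j(f) = (-6 + f)*(-4*f + f) = (-6 + f)*(-3*f) = -3*f*(-6 + f))
c(R) = -9 (c(R) = 0 - 3*3 = 0 - 9 = -9)
-c(j(x)) = -1*(-9) = 9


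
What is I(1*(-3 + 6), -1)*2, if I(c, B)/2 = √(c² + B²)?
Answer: 4*√10 ≈ 12.649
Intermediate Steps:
I(c, B) = 2*√(B² + c²) (I(c, B) = 2*√(c² + B²) = 2*√(B² + c²))
I(1*(-3 + 6), -1)*2 = (2*√((-1)² + (1*(-3 + 6))²))*2 = (2*√(1 + (1*3)²))*2 = (2*√(1 + 3²))*2 = (2*√(1 + 9))*2 = (2*√10)*2 = 4*√10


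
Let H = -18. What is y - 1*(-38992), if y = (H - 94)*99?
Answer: 27904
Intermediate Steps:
y = -11088 (y = (-18 - 94)*99 = -112*99 = -11088)
y - 1*(-38992) = -11088 - 1*(-38992) = -11088 + 38992 = 27904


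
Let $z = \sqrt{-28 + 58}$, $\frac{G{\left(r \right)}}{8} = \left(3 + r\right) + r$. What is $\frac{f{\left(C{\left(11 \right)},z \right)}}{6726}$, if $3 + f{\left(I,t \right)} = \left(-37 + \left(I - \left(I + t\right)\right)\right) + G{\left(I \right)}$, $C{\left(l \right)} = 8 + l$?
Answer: $\frac{48}{1121} - \frac{\sqrt{30}}{6726} \approx 0.042005$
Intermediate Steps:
$G{\left(r \right)} = 24 + 16 r$ ($G{\left(r \right)} = 8 \left(\left(3 + r\right) + r\right) = 8 \left(3 + 2 r\right) = 24 + 16 r$)
$z = \sqrt{30} \approx 5.4772$
$f{\left(I,t \right)} = -16 - t + 16 I$ ($f{\left(I,t \right)} = -3 + \left(\left(-37 + \left(I - \left(I + t\right)\right)\right) + \left(24 + 16 I\right)\right) = -3 - \left(13 + t - 16 I\right) = -16 - t + 16 I$)
$\frac{f{\left(C{\left(11 \right)},z \right)}}{6726} = \frac{-16 - \sqrt{30} + 16 \left(8 + 11\right)}{6726} = \left(-16 - \sqrt{30} + 16 \cdot 19\right) \frac{1}{6726} = \left(-16 - \sqrt{30} + 304\right) \frac{1}{6726} = \left(288 - \sqrt{30}\right) \frac{1}{6726} = \frac{48}{1121} - \frac{\sqrt{30}}{6726}$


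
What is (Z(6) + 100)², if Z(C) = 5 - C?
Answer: 9801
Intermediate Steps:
(Z(6) + 100)² = ((5 - 1*6) + 100)² = ((5 - 6) + 100)² = (-1 + 100)² = 99² = 9801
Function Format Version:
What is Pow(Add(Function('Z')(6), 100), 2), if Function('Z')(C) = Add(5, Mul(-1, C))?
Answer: 9801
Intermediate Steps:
Pow(Add(Function('Z')(6), 100), 2) = Pow(Add(Add(5, Mul(-1, 6)), 100), 2) = Pow(Add(Add(5, -6), 100), 2) = Pow(Add(-1, 100), 2) = Pow(99, 2) = 9801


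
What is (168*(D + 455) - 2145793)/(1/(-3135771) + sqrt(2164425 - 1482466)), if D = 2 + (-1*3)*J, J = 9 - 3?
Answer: -6497446078611/6705743603898419918 - 20374502987372094081*sqrt(681959)/6705743603898419918 ≈ -2509.1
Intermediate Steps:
J = 6
D = -16 (D = 2 - 1*3*6 = 2 - 3*6 = 2 - 18 = -16)
(168*(D + 455) - 2145793)/(1/(-3135771) + sqrt(2164425 - 1482466)) = (168*(-16 + 455) - 2145793)/(1/(-3135771) + sqrt(2164425 - 1482466)) = (168*439 - 2145793)/(-1/3135771 + sqrt(681959)) = (73752 - 2145793)/(-1/3135771 + sqrt(681959)) = -2072041/(-1/3135771 + sqrt(681959))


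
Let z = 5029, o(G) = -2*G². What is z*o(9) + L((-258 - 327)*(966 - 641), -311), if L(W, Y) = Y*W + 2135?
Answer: 58316312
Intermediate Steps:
L(W, Y) = 2135 + W*Y (L(W, Y) = W*Y + 2135 = 2135 + W*Y)
z*o(9) + L((-258 - 327)*(966 - 641), -311) = 5029*(-2*9²) + (2135 + ((-258 - 327)*(966 - 641))*(-311)) = 5029*(-2*81) + (2135 - 585*325*(-311)) = 5029*(-162) + (2135 - 190125*(-311)) = -814698 + (2135 + 59128875) = -814698 + 59131010 = 58316312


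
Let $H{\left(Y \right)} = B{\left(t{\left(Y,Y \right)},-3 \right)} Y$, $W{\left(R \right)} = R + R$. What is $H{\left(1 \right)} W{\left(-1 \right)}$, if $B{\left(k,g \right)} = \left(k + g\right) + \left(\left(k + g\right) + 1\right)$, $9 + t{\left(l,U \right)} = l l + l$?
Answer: $38$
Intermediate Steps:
$W{\left(R \right)} = 2 R$
$t{\left(l,U \right)} = -9 + l + l^{2}$ ($t{\left(l,U \right)} = -9 + \left(l l + l\right) = -9 + \left(l^{2} + l\right) = -9 + \left(l + l^{2}\right) = -9 + l + l^{2}$)
$B{\left(k,g \right)} = 1 + 2 g + 2 k$ ($B{\left(k,g \right)} = \left(g + k\right) + \left(\left(g + k\right) + 1\right) = \left(g + k\right) + \left(1 + g + k\right) = 1 + 2 g + 2 k$)
$H{\left(Y \right)} = Y \left(-23 + 2 Y + 2 Y^{2}\right)$ ($H{\left(Y \right)} = \left(1 + 2 \left(-3\right) + 2 \left(-9 + Y + Y^{2}\right)\right) Y = \left(1 - 6 + \left(-18 + 2 Y + 2 Y^{2}\right)\right) Y = \left(-23 + 2 Y + 2 Y^{2}\right) Y = Y \left(-23 + 2 Y + 2 Y^{2}\right)$)
$H{\left(1 \right)} W{\left(-1 \right)} = 1 \left(-23 + 2 \cdot 1 + 2 \cdot 1^{2}\right) 2 \left(-1\right) = 1 \left(-23 + 2 + 2 \cdot 1\right) \left(-2\right) = 1 \left(-23 + 2 + 2\right) \left(-2\right) = 1 \left(-19\right) \left(-2\right) = \left(-19\right) \left(-2\right) = 38$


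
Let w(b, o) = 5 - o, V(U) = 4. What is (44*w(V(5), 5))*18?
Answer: 0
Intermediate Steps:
(44*w(V(5), 5))*18 = (44*(5 - 1*5))*18 = (44*(5 - 5))*18 = (44*0)*18 = 0*18 = 0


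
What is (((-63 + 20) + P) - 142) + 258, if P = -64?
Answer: 9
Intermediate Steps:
(((-63 + 20) + P) - 142) + 258 = (((-63 + 20) - 64) - 142) + 258 = ((-43 - 64) - 142) + 258 = (-107 - 142) + 258 = -249 + 258 = 9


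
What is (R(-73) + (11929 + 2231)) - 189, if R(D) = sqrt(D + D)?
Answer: 13971 + I*sqrt(146) ≈ 13971.0 + 12.083*I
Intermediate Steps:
R(D) = sqrt(2)*sqrt(D) (R(D) = sqrt(2*D) = sqrt(2)*sqrt(D))
(R(-73) + (11929 + 2231)) - 189 = (sqrt(2)*sqrt(-73) + (11929 + 2231)) - 189 = (sqrt(2)*(I*sqrt(73)) + 14160) - 189 = (I*sqrt(146) + 14160) - 189 = (14160 + I*sqrt(146)) - 189 = 13971 + I*sqrt(146)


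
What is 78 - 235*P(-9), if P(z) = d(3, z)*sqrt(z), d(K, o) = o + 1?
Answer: 78 + 5640*I ≈ 78.0 + 5640.0*I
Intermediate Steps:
d(K, o) = 1 + o
P(z) = sqrt(z)*(1 + z) (P(z) = (1 + z)*sqrt(z) = sqrt(z)*(1 + z))
78 - 235*P(-9) = 78 - 235*sqrt(-9)*(1 - 9) = 78 - 235*3*I*(-8) = 78 - (-5640)*I = 78 + 5640*I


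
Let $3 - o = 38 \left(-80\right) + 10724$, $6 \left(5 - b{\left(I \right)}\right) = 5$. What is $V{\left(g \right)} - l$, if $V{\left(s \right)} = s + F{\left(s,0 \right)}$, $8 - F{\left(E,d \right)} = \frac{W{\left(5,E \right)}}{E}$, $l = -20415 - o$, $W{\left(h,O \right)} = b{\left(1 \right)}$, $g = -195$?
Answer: $\frac{2936003}{234} \approx 12547.0$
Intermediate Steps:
$b{\left(I \right)} = \frac{25}{6}$ ($b{\left(I \right)} = 5 - \frac{5}{6} = \frac{25}{6}$)
$o = -7681$ ($o = 3 - \left(38 \left(-80\right) + 10724\right) = 3 - \left(-3040 + 10724\right) = 3 - 7684 = -7681$)
$W{\left(h,O \right)} = \frac{25}{6}$
$l = -12734$ ($l = -20415 - -7681 = -20415 + 7681 = -12734$)
$F{\left(E,d \right)} = 8 - \frac{25}{6 E}$
$V{\left(s \right)} = 8 + s - \frac{25}{6 s}$ ($V{\left(s \right)} = s + \left(8 - \frac{25}{6 s}\right) = 8 + s - \frac{25}{6 s}$)
$V{\left(g \right)} - l = \left(8 - 195 - \frac{25}{6 \left(-195\right)}\right) - -12734 = \left(8 - 195 - - \frac{5}{234}\right) + 12734 = \left(8 - 195 + \frac{5}{234}\right) + 12734 = - \frac{43753}{234} + 12734 = \frac{2936003}{234}$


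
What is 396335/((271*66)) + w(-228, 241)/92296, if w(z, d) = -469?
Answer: 18285873313/825403128 ≈ 22.154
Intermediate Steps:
396335/((271*66)) + w(-228, 241)/92296 = 396335/((271*66)) - 469/92296 = 396335/17886 - 469*1/92296 = 396335*(1/17886) - 469/92296 = 396335/17886 - 469/92296 = 18285873313/825403128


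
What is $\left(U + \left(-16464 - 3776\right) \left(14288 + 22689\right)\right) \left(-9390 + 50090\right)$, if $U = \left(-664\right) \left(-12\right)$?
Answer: $-30460145038400$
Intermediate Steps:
$U = 7968$
$\left(U + \left(-16464 - 3776\right) \left(14288 + 22689\right)\right) \left(-9390 + 50090\right) = \left(7968 + \left(-16464 - 3776\right) \left(14288 + 22689\right)\right) \left(-9390 + 50090\right) = \left(7968 - 748414480\right) 40700 = \left(-748406512\right) 40700 = -30460145038400$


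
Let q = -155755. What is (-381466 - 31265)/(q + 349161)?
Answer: -412731/193406 ≈ -2.1340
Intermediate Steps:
(-381466 - 31265)/(q + 349161) = (-381466 - 31265)/(-155755 + 349161) = -412731/193406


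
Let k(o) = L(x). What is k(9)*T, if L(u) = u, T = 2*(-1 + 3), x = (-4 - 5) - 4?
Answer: -52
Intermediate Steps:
x = -13 (x = -9 - 4 = -13)
T = 4 (T = 2*2 = 4)
k(o) = -13
k(9)*T = -13*4 = -52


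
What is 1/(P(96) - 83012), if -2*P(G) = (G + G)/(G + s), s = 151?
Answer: -247/20504060 ≈ -1.2046e-5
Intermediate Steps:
P(G) = -G/(151 + G) (P(G) = -(G + G)/(2*(G + 151)) = -2*G/(2*(151 + G)) = -G/(151 + G))
1/(P(96) - 83012) = 1/(-1*96/(151 + 96) - 83012) = 1/(-1*96/247 - 83012) = 1/(-1*96*1/247 - 83012) = 1/(-96/247 - 83012) = 1/(-20504060/247) = -247/20504060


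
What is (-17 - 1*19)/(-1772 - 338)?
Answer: 18/1055 ≈ 0.017062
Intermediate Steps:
(-17 - 1*19)/(-1772 - 338) = (-17 - 19)/(-2110) = -36*(-1/2110) = 18/1055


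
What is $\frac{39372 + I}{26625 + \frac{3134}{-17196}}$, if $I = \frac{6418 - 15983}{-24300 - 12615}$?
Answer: $\frac{833104324874}{563372570363} \approx 1.4788$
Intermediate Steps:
$I = \frac{1913}{7383}$ ($I = - \frac{9565}{-36915} = \left(-9565\right) \left(- \frac{1}{36915}\right) = \frac{1913}{7383} \approx 0.25911$)
$\frac{39372 + I}{26625 + \frac{3134}{-17196}} = \frac{39372 + \frac{1913}{7383}}{26625 + \frac{3134}{-17196}} = \frac{290685389}{7383 \left(26625 + 3134 \left(- \frac{1}{17196}\right)\right)} = \frac{290685389}{7383 \left(26625 - \frac{1567}{8598}\right)} = \frac{290685389}{7383 \cdot \frac{228920183}{8598}} = \frac{290685389}{7383} \cdot \frac{8598}{228920183} = \frac{833104324874}{563372570363}$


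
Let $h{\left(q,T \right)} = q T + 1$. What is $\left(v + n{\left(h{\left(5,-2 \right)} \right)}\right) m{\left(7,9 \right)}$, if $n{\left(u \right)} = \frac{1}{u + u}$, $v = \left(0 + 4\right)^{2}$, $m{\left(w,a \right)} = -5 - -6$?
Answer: $\frac{287}{18} \approx 15.944$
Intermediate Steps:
$m{\left(w,a \right)} = 1$ ($m{\left(w,a \right)} = -5 + 6 = 1$)
$h{\left(q,T \right)} = 1 + T q$ ($h{\left(q,T \right)} = T q + 1 = 1 + T q$)
$v = 16$ ($v = 4^{2} = 16$)
$n{\left(u \right)} = \frac{1}{2 u}$
$\left(v + n{\left(h{\left(5,-2 \right)} \right)}\right) m{\left(7,9 \right)} = \left(16 + \frac{1}{2 \left(1 - 10\right)}\right) 1 = \left(16 + \frac{1}{2 \left(-9\right)}\right) 1 = \left(16 + \frac{1}{2} \left(- \frac{1}{9}\right)\right) 1 = \left(16 - \frac{1}{18}\right) 1 = \frac{287}{18} \cdot 1 = \frac{287}{18}$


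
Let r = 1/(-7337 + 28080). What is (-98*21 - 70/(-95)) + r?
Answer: -810802365/394117 ≈ -2057.3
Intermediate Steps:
r = 1/20743 ≈ 4.8209e-5
(-98*21 - 70/(-95)) + r = (-98*21 - 70/(-95)) + 1/20743 = (-2058 - 70*(-1/95)) + 1/20743 = (-2058 + 14/19) + 1/20743 = -39088/19 + 1/20743 = -810802365/394117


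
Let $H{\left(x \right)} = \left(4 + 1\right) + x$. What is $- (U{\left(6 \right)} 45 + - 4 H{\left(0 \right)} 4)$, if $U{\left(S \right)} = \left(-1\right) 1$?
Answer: $125$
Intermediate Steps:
$U{\left(S \right)} = -1$
$H{\left(x \right)} = 5 + x$
$- (U{\left(6 \right)} 45 + - 4 H{\left(0 \right)} 4) = - (\left(-1\right) 45 + - 4 \left(5 + 0\right) 4) = - (-45 + \left(-4\right) 5 \cdot 4) = - (-45 - 80) = \left(-1\right) \left(-125\right) = 125$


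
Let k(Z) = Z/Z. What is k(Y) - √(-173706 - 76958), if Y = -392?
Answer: 1 - 2*I*√62666 ≈ 1.0 - 500.66*I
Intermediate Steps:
k(Z) = 1
k(Y) - √(-173706 - 76958) = 1 - √(-173706 - 76958) = 1 - √(-250664) = 1 - 2*I*√62666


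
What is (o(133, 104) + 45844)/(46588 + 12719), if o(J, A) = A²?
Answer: 56660/59307 ≈ 0.95537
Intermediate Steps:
(o(133, 104) + 45844)/(46588 + 12719) = (104² + 45844)/(46588 + 12719) = (10816 + 45844)/59307 = 56660*(1/59307) = 56660/59307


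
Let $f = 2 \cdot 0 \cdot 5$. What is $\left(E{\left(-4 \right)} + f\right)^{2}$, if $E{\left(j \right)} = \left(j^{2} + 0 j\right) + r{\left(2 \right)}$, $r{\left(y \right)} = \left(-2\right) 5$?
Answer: $36$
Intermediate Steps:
$r{\left(y \right)} = -10$
$E{\left(j \right)} = -10 + j^{2}$ ($E{\left(j \right)} = \left(j^{2} + 0 j\right) - 10 = \left(j^{2} + 0\right) - 10 = j^{2} - 10 = -10 + j^{2}$)
$f = 0$ ($f = 0 \cdot 5 = 0$)
$\left(E{\left(-4 \right)} + f\right)^{2} = \left(\left(-10 + \left(-4\right)^{2}\right) + 0\right)^{2} = \left(\left(-10 + 16\right) + 0\right)^{2} = \left(6 + 0\right)^{2} = 6^{2} = 36$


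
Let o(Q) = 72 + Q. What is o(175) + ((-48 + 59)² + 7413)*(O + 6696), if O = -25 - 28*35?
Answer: 42876241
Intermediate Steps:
O = -1005 (O = -25 - 980 = -1005)
o(175) + ((-48 + 59)² + 7413)*(O + 6696) = (72 + 175) + ((-48 + 59)² + 7413)*(-1005 + 6696) = 247 + (11² + 7413)*5691 = 247 + (121 + 7413)*5691 = 247 + 7534*5691 = 247 + 42875994 = 42876241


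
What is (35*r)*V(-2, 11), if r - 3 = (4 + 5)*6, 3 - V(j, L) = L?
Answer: -15960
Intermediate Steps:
V(j, L) = 3 - L
r = 57 (r = 3 + (4 + 5)*6 = 3 + 9*6 = 3 + 54 = 57)
(35*r)*V(-2, 11) = (35*57)*(3 - 1*11) = 1995*(3 - 11) = 1995*(-8) = -15960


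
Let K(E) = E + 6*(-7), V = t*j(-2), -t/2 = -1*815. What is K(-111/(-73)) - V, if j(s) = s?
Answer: 235025/73 ≈ 3219.5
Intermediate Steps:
t = 1630 (t = -(-2)*815 = -2*(-815) = 1630)
V = -3260 (V = 1630*(-2) = -3260)
K(E) = -42 + E (K(E) = E - 42 = -42 + E)
K(-111/(-73)) - V = (-42 - 111/(-73)) - 1*(-3260) = (-42 - 111*(-1/73)) + 3260 = (-42 + 111/73) + 3260 = -2955/73 + 3260 = 235025/73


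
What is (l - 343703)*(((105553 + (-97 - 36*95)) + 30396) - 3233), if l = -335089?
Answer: -87699247608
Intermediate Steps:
(l - 343703)*(((105553 + (-97 - 36*95)) + 30396) - 3233) = (-335089 - 343703)*(((105553 + (-97 - 36*95)) + 30396) - 3233) = -678792*(((105553 + (-97 - 3420)) + 30396) - 3233) = -678792*(((105553 - 3517) + 30396) - 3233) = -678792*((102036 + 30396) - 3233) = -678792*(132432 - 3233) = -678792*129199 = -87699247608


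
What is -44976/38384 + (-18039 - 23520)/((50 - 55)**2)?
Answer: -99770316/59975 ≈ -1663.5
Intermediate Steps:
-44976/38384 + (-18039 - 23520)/((50 - 55)**2) = -44976*1/38384 - 41559/((-5)**2) = -2811/2399 - 41559/25 = -99770316/59975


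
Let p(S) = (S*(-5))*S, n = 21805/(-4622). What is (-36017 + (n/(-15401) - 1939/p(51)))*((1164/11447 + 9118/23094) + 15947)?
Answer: -35141340298734594372558228274/61181493102069381495 ≈ -5.7438e+8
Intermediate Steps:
n = -21805/4622 (n = 21805*(-1/4622) = -21805/4622 ≈ -4.7177)
p(S) = -5*S² (p(S) = (-5*S)*S = -5*S²)
(-36017 + (n/(-15401) - 1939/p(51)))*((1164/11447 + 9118/23094) + 15947) = (-36017 + (-21805/4622/(-15401) - 1939/((-5*51²))))*((1164/11447 + 9118/23094) + 15947) = (-36017 + (-21805/4622*(-1/15401) - 1939/((-5*2601))))*((1164*(1/11447) + 9118*(1/23094)) + 15947) = (-36017 + (21805/71183422 - 1939/(-13005)))*((1164/11447 + 4559/11547) + 15947) = (-36017 + (21805/71183422 - 1939*(-1/13005)))*(65627581/132178509 + 15947) = (-36017 + (21805/71183422 + 1939/13005))*(2107916310604/132178509) = (-36017 + 138308229283/925740403110)*(2107916310604/132178509) = -33342253790583587/925740403110*2107916310604/132178509 = -35141340298734594372558228274/61181493102069381495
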